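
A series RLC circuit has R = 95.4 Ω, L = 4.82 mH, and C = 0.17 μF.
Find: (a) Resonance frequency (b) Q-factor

Step 1 — Resonance condition Im(Z)=0 gives ω₀ = 1/√(LC).
Step 2 — ω₀ = 1/√(0.00482·1.7e-07) = 3.493e+04 rad/s.
Step 3 — f₀ = ω₀/(2π) = 5560 Hz.
Step 4 — Series Q: Q = ω₀L/R = 3.493e+04·0.00482/95.4 = 1.765.

(a) f₀ = 5560 Hz  (b) Q = 1.765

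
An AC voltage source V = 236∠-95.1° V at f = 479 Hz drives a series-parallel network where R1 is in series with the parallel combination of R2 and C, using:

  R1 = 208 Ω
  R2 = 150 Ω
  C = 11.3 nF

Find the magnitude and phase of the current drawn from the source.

Step 1 — Angular frequency: ω = 2π·f = 2π·479 = 3010 rad/s.
Step 2 — Component impedances:
  R1: Z = R = 208 Ω
  R2: Z = R = 150 Ω
  C: Z = 1/(jωC) = -j/(ω·C) = 0 - j2.94e+04 Ω
Step 3 — Parallel branch: R2 || C = 1/(1/R2 + 1/C) = 150 - j0.7652 Ω.
Step 4 — Series with R1: Z_total = R1 + (R2 || C) = 358 - j0.7652 Ω = 358∠-0.1° Ω.
Step 5 — Source phasor: V = 236∠-95.1° V = -20.98 - j235.1 V.
Step 6 — Ohm's law: I = V / Z_total = (-20.98 - j235.1) / (358 - j0.7652) = -0.0572 - j0.6567 A.
Step 7 — Convert to polar: |I| = 0.6592 A, ∠I = -95.0°.

I = 0.6592∠-95.0° A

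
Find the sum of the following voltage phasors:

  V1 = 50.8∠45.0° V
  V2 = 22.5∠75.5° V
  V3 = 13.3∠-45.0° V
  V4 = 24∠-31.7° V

Step 1 — Convert each phasor to rectangular form:
  V1 = 50.8·(cos(45.0°) + j·sin(45.0°)) = 35.92 + j35.92 V
  V2 = 22.5·(cos(75.5°) + j·sin(75.5°)) = 5.634 + j21.78 V
  V3 = 13.3·(cos(-45.0°) + j·sin(-45.0°)) = 9.405 - j9.405 V
  V4 = 24·(cos(-31.7°) + j·sin(-31.7°)) = 20.42 - j12.61 V
Step 2 — Sum components: V_total = 71.38 + j35.69 V.
Step 3 — Convert to polar: |V_total| = 79.8 V, ∠V_total = 26.6°.

V_total = 79.8∠26.6° V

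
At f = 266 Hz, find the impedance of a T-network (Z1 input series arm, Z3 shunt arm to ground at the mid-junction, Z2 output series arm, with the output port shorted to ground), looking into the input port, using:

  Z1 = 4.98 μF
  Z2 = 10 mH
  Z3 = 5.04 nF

Step 1 — Angular frequency: ω = 2π·f = 2π·266 = 1671 rad/s.
Step 2 — Component impedances:
  Z1: Z = 1/(jωC) = -j/(ω·C) = 0 - j120.1 Ω
  Z2: Z = jωL = j·1671·0.01 = 0 + j16.71 Ω
  Z3: Z = 1/(jωC) = -j/(ω·C) = 0 - j1.187e+05 Ω
Step 3 — With the output port shorted to ground, the output series arm Z2 runs from the junction to ground; the shunt arm Z3 also runs from the junction to ground. They appear in parallel: Z3 || Z2 = 0 + j16.72 Ω.
Step 4 — Series with input arm Z1: Z_in = Z1 + (Z3 || Z2) = 0 - j103.4 Ω = 103.4∠-90.0° Ω.

Z = 0 - j103.4 Ω = 103.4∠-90.0° Ω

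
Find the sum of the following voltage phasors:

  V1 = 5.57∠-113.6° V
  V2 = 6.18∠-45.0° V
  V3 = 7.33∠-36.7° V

Step 1 — Convert each phasor to rectangular form:
  V1 = 5.57·(cos(-113.6°) + j·sin(-113.6°)) = -2.23 - j5.104 V
  V2 = 6.18·(cos(-45.0°) + j·sin(-45.0°)) = 4.37 - j4.37 V
  V3 = 7.33·(cos(-36.7°) + j·sin(-36.7°)) = 5.877 - j4.381 V
Step 2 — Sum components: V_total = 8.017 - j13.85 V.
Step 3 — Convert to polar: |V_total| = 16.01 V, ∠V_total = -59.9°.

V_total = 16.01∠-59.9° V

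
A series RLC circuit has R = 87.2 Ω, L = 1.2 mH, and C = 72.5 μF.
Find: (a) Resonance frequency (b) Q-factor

Step 1 — Resonance condition Im(Z)=0 gives ω₀ = 1/√(LC).
Step 2 — ω₀ = 1/√(0.0012·7.25e-05) = 3390 rad/s.
Step 3 — f₀ = ω₀/(2π) = 539.6 Hz.
Step 4 — Series Q: Q = ω₀L/R = 3390·0.0012/87.2 = 0.04666.

(a) f₀ = 539.6 Hz  (b) Q = 0.04666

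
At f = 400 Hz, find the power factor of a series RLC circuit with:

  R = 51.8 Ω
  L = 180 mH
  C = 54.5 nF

Step 1 — Angular frequency: ω = 2π·f = 2π·400 = 2513 rad/s.
Step 2 — Component impedances:
  R: Z = R = 51.8 Ω
  L: Z = jωL = j·2513·0.18 = 0 + j452.4 Ω
  C: Z = 1/(jωC) = -j/(ω·C) = 0 - j7301 Ω
Step 3 — Series combination: Z_total = R + L + C = 51.8 - j6848 Ω = 6848∠-89.6° Ω.
Step 4 — Power factor: PF = cos(φ) = Re(Z)/|Z| = 51.8/6848 = 0.007564.
Step 5 — Type: Im(Z) = -6848 ⇒ leading (phase φ = -89.6°).

PF = 0.007564 (leading, φ = -89.6°)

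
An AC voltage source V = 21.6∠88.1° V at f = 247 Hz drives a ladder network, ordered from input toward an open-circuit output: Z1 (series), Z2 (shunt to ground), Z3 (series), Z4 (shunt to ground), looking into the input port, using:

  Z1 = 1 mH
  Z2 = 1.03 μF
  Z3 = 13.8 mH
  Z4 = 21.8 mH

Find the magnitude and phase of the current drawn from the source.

Step 1 — Angular frequency: ω = 2π·f = 2π·247 = 1552 rad/s.
Step 2 — Component impedances:
  Z1: Z = jωL = j·1552·0.001 = 0 + j1.552 Ω
  Z2: Z = 1/(jωC) = -j/(ω·C) = 0 - j625.6 Ω
  Z3: Z = jωL = j·1552·0.0138 = 0 + j21.42 Ω
  Z4: Z = jωL = j·1552·0.0218 = 0 + j33.83 Ω
Step 3 — Ladder network (open output): work backward from the far end, alternating series and parallel combinations. Z_in = 0 + j62.15 Ω = 62.15∠90.0° Ω.
Step 4 — Source phasor: V = 21.6∠88.1° V = 0.7162 + j21.59 V.
Step 5 — Ohm's law: I = V / Z_total = (0.7162 + j21.59) / (0 + j62.15) = 0.3473 - j0.01152 A.
Step 6 — Convert to polar: |I| = 0.3475 A, ∠I = -1.9°.

I = 0.3475∠-1.9° A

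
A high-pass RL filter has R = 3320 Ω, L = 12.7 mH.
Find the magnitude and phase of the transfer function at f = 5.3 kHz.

Step 1 — Angular frequency: ω = 2π·5300 = 3.33e+04 rad/s.
Step 2 — Transfer function: H(jω) = jωL/(R + jωL).
Step 3 — Numerator jωL = j·422.9; denominator R + jωL = 3320 + j422.9.
Step 4 — H = 0.01597 + j0.1254.
Step 5 — Magnitude: |H| = 0.1264 (-18.0 dB); phase: φ = 82.7°.

|H| = 0.1264 (-18.0 dB), φ = 82.7°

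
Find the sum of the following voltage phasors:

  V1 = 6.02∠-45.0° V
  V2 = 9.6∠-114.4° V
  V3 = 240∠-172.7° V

Step 1 — Convert each phasor to rectangular form:
  V1 = 6.02·(cos(-45.0°) + j·sin(-45.0°)) = 4.257 - j4.257 V
  V2 = 9.6·(cos(-114.4°) + j·sin(-114.4°)) = -3.966 - j8.743 V
  V3 = 240·(cos(-172.7°) + j·sin(-172.7°)) = -238.1 - j30.5 V
Step 2 — Sum components: V_total = -237.8 - j43.49 V.
Step 3 — Convert to polar: |V_total| = 241.7 V, ∠V_total = -169.6°.

V_total = 241.7∠-169.6° V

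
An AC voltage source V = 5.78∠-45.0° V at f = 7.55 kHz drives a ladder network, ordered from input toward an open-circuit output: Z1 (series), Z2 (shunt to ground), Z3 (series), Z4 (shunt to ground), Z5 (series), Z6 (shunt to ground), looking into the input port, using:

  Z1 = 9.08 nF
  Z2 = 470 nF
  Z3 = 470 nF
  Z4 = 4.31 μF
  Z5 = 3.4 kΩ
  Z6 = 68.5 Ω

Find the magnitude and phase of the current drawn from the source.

Step 1 — Angular frequency: ω = 2π·f = 2π·7550 = 4.744e+04 rad/s.
Step 2 — Component impedances:
  Z1: Z = 1/(jωC) = -j/(ω·C) = 0 - j2322 Ω
  Z2: Z = 1/(jωC) = -j/(ω·C) = 0 - j44.85 Ω
  Z3: Z = 1/(jωC) = -j/(ω·C) = 0 - j44.85 Ω
  Z4: Z = 1/(jωC) = -j/(ω·C) = 0 - j4.891 Ω
  Z5: Z = R = 3400 Ω
  Z6: Z = R = 68.5 Ω
Step 3 — Ladder network (open output): work backward from the far end, alternating series and parallel combinations. Z_in = 0.001551 - j2345 Ω = 2345∠-90.0° Ω.
Step 4 — Source phasor: V = 5.78∠-45.0° V = 4.087 - j4.087 V.
Step 5 — Ohm's law: I = V / Z_total = (4.087 - j4.087) / (0.001551 - j2345) = 0.001743 + j0.001743 A.
Step 6 — Convert to polar: |I| = 0.002465 A, ∠I = 45.0°.

I = 0.002465∠45.0° A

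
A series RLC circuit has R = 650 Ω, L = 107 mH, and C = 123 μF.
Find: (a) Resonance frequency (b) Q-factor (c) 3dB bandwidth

Step 1 — Resonance condition Im(Z)=0 gives ω₀ = 1/√(LC).
Step 2 — ω₀ = 1/√(0.107·0.000123) = 275.6 rad/s.
Step 3 — f₀ = ω₀/(2π) = 43.87 Hz.
Step 4 — Series Q: Q = ω₀L/R = 275.6·0.107/650 = 0.04538.
Step 5 — 3dB bandwidth: Δω = ω₀/Q = 6075 rad/s; BW = Δω/(2π) = 966.8 Hz.

(a) f₀ = 43.87 Hz  (b) Q = 0.04538  (c) BW = 966.8 Hz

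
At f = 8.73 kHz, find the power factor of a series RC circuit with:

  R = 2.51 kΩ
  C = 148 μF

Step 1 — Angular frequency: ω = 2π·f = 2π·8730 = 5.485e+04 rad/s.
Step 2 — Component impedances:
  R: Z = R = 2510 Ω
  C: Z = 1/(jωC) = -j/(ω·C) = 0 - j0.1232 Ω
Step 3 — Series combination: Z_total = R + C = 2510 - j0.1232 Ω = 2510∠-0.0° Ω.
Step 4 — Power factor: PF = cos(φ) = Re(Z)/|Z| = 2510/2510 = 1.
Step 5 — Type: Im(Z) = -0.1232 ⇒ leading (phase φ = -0.0°).

PF = 1 (leading, φ = -0.0°)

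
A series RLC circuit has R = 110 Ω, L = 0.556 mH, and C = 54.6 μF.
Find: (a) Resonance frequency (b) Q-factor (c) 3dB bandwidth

Step 1 — Resonance: ω₀ = 1/√(LC) = 1/√(0.000556·5.46e-05) = 5739 rad/s.
Step 2 — f₀ = ω₀/(2π) = 913.5 Hz.
Step 3 — Series Q: Q = ω₀L/R = 5739·0.000556/110 = 0.02901.
Step 4 — Bandwidth: Δω = ω₀/Q = 1.978e+05 rad/s; BW = Δω/(2π) = 3.149e+04 Hz.

(a) f₀ = 913.5 Hz  (b) Q = 0.02901  (c) BW = 3.149e+04 Hz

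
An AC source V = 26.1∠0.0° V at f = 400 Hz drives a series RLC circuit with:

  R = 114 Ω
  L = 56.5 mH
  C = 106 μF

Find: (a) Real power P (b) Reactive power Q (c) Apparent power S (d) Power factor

Step 1 — Angular frequency: ω = 2π·f = 2π·400 = 2513 rad/s.
Step 2 — Component impedances:
  R: Z = R = 114 Ω
  L: Z = jωL = j·2513·0.0565 = 0 + j142 Ω
  C: Z = 1/(jωC) = -j/(ω·C) = 0 - j3.754 Ω
Step 3 — Series combination: Z_total = R + L + C = 114 + j138.2 Ω = 179.2∠50.5° Ω.
Step 4 — Source phasor: V = 26.1∠0.0° V = 26.1 V.
Step 5 — Current: I = V / Z = 0.09267 - j0.1124 A = 0.1457∠-50.5° A.
Step 6 — Complex power: S = V·I* = 2.419 + j2.933 VA.
Step 7 — Real power: P = Re(S) = 2.419 W.
Step 8 — Reactive power: Q = Im(S) = 2.933 VAR.
Step 9 — Apparent power: |S| = 3.802 VA.
Step 10 — Power factor: PF = P/|S| = 0.6362 (lagging).

(a) P = 2.419 W  (b) Q = 2.933 VAR  (c) S = 3.802 VA  (d) PF = 0.6362 (lagging)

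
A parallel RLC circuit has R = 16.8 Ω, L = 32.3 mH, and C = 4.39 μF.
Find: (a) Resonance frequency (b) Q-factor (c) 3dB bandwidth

Step 1 — Resonance: ω₀ = 1/√(LC) = 1/√(0.0323·4.39e-06) = 2656 rad/s.
Step 2 — f₀ = ω₀/(2π) = 422.7 Hz.
Step 3 — Parallel Q: Q = R/(ω₀L) = 16.8/(2656·0.0323) = 0.1959.
Step 4 — Bandwidth: Δω = ω₀/Q = 1.356e+04 rad/s; BW = Δω/(2π) = 2158 Hz.

(a) f₀ = 422.7 Hz  (b) Q = 0.1959  (c) BW = 2158 Hz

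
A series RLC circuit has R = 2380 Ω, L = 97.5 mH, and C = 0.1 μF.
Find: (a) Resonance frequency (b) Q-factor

Step 1 — Resonance condition Im(Z)=0 gives ω₀ = 1/√(LC).
Step 2 — ω₀ = 1/√(0.0975·1e-07) = 1.013e+04 rad/s.
Step 3 — f₀ = ω₀/(2π) = 1612 Hz.
Step 4 — Series Q: Q = ω₀L/R = 1.013e+04·0.0975/2380 = 0.4149.

(a) f₀ = 1612 Hz  (b) Q = 0.4149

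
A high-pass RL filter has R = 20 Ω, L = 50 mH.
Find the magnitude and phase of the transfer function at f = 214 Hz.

Step 1 — Angular frequency: ω = 2π·214 = 1345 rad/s.
Step 2 — Transfer function: H(jω) = jωL/(R + jωL).
Step 3 — Numerator jωL = j·67.23; denominator R + jωL = 20 + j67.23.
Step 4 — H = 0.9187 + j0.2733.
Step 5 — Magnitude: |H| = 0.9585 (-0.4 dB); phase: φ = 16.6°.

|H| = 0.9585 (-0.4 dB), φ = 16.6°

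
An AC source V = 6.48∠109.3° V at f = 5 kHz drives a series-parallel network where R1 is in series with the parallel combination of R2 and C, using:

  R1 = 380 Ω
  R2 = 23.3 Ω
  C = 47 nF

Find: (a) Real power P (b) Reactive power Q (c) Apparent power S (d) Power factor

Step 1 — Angular frequency: ω = 2π·f = 2π·5000 = 3.142e+04 rad/s.
Step 2 — Component impedances:
  R1: Z = R = 380 Ω
  R2: Z = R = 23.3 Ω
  C: Z = 1/(jωC) = -j/(ω·C) = 0 - j677.3 Ω
Step 3 — Parallel branch: R2 || C = 1/(1/R2 + 1/C) = 23.27 - j0.8007 Ω.
Step 4 — Series with R1: Z_total = R1 + (R2 || C) = 403.3 - j0.8007 Ω = 403.3∠-0.1° Ω.
Step 5 — Source phasor: V = 6.48∠109.3° V = -2.142 + j6.116 V.
Step 6 — Current: I = V / Z = -0.005341 + j0.01515 A = 0.01607∠109.4° A.
Step 7 — Complex power: S = V·I* = 0.1041 - j0.0002067 VA.
Step 8 — Real power: P = Re(S) = 0.1041 W.
Step 9 — Reactive power: Q = Im(S) = -0.0002067 VAR.
Step 10 — Apparent power: |S| = 0.1041 VA.
Step 11 — Power factor: PF = P/|S| = 1 (leading).

(a) P = 0.1041 W  (b) Q = -0.0002067 VAR  (c) S = 0.1041 VA  (d) PF = 1 (leading)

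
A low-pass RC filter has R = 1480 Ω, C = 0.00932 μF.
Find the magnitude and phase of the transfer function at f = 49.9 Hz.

Step 1 — Angular frequency: ω = 2π·49.9 = 313.5 rad/s.
Step 2 — Transfer function: H(jω) = 1/(1 + jωRC).
Step 3 — Denominator: 1 + jωRC = 1 + j·313.5·1480·9.32e-09 = 1 + j0.004325.
Step 4 — H = 1 - j0.004325.
Step 5 — Magnitude: |H| = 1 (-0.0 dB); phase: φ = -0.2°.

|H| = 1 (-0.0 dB), φ = -0.2°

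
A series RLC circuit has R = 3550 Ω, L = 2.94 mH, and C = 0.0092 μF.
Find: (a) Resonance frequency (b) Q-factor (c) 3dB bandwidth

Step 1 — Resonance condition Im(Z)=0 gives ω₀ = 1/√(LC).
Step 2 — ω₀ = 1/√(0.00294·9.2e-09) = 1.923e+05 rad/s.
Step 3 — f₀ = ω₀/(2π) = 3.06e+04 Hz.
Step 4 — Series Q: Q = ω₀L/R = 1.923e+05·0.00294/3550 = 0.1592.
Step 5 — 3dB bandwidth: Δω = ω₀/Q = 1.207e+06 rad/s; BW = Δω/(2π) = 1.922e+05 Hz.

(a) f₀ = 3.06e+04 Hz  (b) Q = 0.1592  (c) BW = 1.922e+05 Hz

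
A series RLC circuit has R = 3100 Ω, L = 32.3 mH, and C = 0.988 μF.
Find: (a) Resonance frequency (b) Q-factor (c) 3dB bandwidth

Step 1 — Resonance: ω₀ = 1/√(LC) = 1/√(0.0323·9.88e-07) = 5598 rad/s.
Step 2 — f₀ = ω₀/(2π) = 890.9 Hz.
Step 3 — Series Q: Q = ω₀L/R = 5598·0.0323/3100 = 0.05833.
Step 4 — Bandwidth: Δω = ω₀/Q = 9.598e+04 rad/s; BW = Δω/(2π) = 1.527e+04 Hz.

(a) f₀ = 890.9 Hz  (b) Q = 0.05833  (c) BW = 1.527e+04 Hz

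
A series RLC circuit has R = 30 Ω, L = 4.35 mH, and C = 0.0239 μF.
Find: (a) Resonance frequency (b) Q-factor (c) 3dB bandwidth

Step 1 — Resonance condition Im(Z)=0 gives ω₀ = 1/√(LC).
Step 2 — ω₀ = 1/√(0.00435·2.39e-08) = 9.807e+04 rad/s.
Step 3 — f₀ = ω₀/(2π) = 1.561e+04 Hz.
Step 4 — Series Q: Q = ω₀L/R = 9.807e+04·0.00435/30 = 14.22.
Step 5 — 3dB bandwidth: Δω = ω₀/Q = 6897 rad/s; BW = Δω/(2π) = 1098 Hz.

(a) f₀ = 1.561e+04 Hz  (b) Q = 14.22  (c) BW = 1098 Hz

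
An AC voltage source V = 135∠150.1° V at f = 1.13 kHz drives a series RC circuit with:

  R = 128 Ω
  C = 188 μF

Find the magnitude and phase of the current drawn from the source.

Step 1 — Angular frequency: ω = 2π·f = 2π·1130 = 7100 rad/s.
Step 2 — Component impedances:
  R: Z = R = 128 Ω
  C: Z = 1/(jωC) = -j/(ω·C) = 0 - j0.7492 Ω
Step 3 — Series combination: Z_total = R + C = 128 - j0.7492 Ω = 128∠-0.3° Ω.
Step 4 — Source phasor: V = 135∠150.1° V = -117 + j67.3 V.
Step 5 — Ohm's law: I = V / Z_total = (-117 + j67.3) / (128 - j0.7492) = -0.9174 + j0.5204 A.
Step 6 — Convert to polar: |I| = 1.055 A, ∠I = 150.4°.

I = 1.055∠150.4° A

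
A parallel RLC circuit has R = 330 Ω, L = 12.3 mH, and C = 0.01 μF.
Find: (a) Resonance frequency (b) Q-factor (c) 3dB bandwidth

Step 1 — Resonance: ω₀ = 1/√(LC) = 1/√(0.0123·1e-08) = 9.017e+04 rad/s.
Step 2 — f₀ = ω₀/(2π) = 1.435e+04 Hz.
Step 3 — Parallel Q: Q = R/(ω₀L) = 330/(9.017e+04·0.0123) = 0.2976.
Step 4 — Bandwidth: Δω = ω₀/Q = 3.03e+05 rad/s; BW = Δω/(2π) = 4.823e+04 Hz.

(a) f₀ = 1.435e+04 Hz  (b) Q = 0.2976  (c) BW = 4.823e+04 Hz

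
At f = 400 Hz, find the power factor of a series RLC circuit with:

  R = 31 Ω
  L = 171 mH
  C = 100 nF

Step 1 — Angular frequency: ω = 2π·f = 2π·400 = 2513 rad/s.
Step 2 — Component impedances:
  R: Z = R = 31 Ω
  L: Z = jωL = j·2513·0.171 = 0 + j429.8 Ω
  C: Z = 1/(jωC) = -j/(ω·C) = 0 - j3979 Ω
Step 3 — Series combination: Z_total = R + L + C = 31 - j3549 Ω = 3549∠-89.5° Ω.
Step 4 — Power factor: PF = cos(φ) = Re(Z)/|Z| = 31/3549.2 = 0.008734.
Step 5 — Type: Im(Z) = -3549 ⇒ leading (phase φ = -89.5°).

PF = 0.008734 (leading, φ = -89.5°)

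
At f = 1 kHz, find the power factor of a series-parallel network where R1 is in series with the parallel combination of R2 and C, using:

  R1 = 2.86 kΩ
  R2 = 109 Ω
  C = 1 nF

Step 1 — Angular frequency: ω = 2π·f = 2π·1000 = 6283 rad/s.
Step 2 — Component impedances:
  R1: Z = R = 2860 Ω
  R2: Z = R = 109 Ω
  C: Z = 1/(jωC) = -j/(ω·C) = 0 - j1.592e+05 Ω
Step 3 — Parallel branch: R2 || C = 1/(1/R2 + 1/C) = 109 - j0.07465 Ω.
Step 4 — Series with R1: Z_total = R1 + (R2 || C) = 2969 - j0.07465 Ω = 2969∠-0.0° Ω.
Step 5 — Power factor: PF = cos(φ) = Re(Z)/|Z| = 2969/2969 = 1.
Step 6 — Type: Im(Z) = -0.07465 ⇒ leading (phase φ = -0.0°).

PF = 1 (leading, φ = -0.0°)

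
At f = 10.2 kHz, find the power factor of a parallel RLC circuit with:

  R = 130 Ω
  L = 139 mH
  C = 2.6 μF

Step 1 — Angular frequency: ω = 2π·f = 2π·1.02e+04 = 6.409e+04 rad/s.
Step 2 — Component impedances:
  R: Z = R = 130 Ω
  L: Z = jωL = j·6.409e+04·0.139 = 0 + j8908 Ω
  C: Z = 1/(jωC) = -j/(ω·C) = 0 - j6.001 Ω
Step 3 — Parallel combination: 1/Z_total = 1/R + 1/L + 1/C; Z_total = 0.2768 - j5.993 Ω = 5.999∠-87.4° Ω.
Step 4 — Power factor: PF = cos(φ) = Re(Z)/|Z| = 0.27683/5.999 = 0.04615.
Step 5 — Type: Im(Z) = -5.993 ⇒ leading (phase φ = -87.4°).

PF = 0.04615 (leading, φ = -87.4°)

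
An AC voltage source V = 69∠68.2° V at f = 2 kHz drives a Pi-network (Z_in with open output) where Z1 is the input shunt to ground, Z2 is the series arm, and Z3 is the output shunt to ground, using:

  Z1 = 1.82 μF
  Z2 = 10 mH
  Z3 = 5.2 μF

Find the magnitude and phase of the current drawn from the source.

Step 1 — Angular frequency: ω = 2π·f = 2π·2000 = 1.257e+04 rad/s.
Step 2 — Component impedances:
  Z1: Z = 1/(jωC) = -j/(ω·C) = 0 - j43.72 Ω
  Z2: Z = jωL = j·1.257e+04·0.01 = 0 + j125.7 Ω
  Z3: Z = 1/(jωC) = -j/(ω·C) = 0 - j15.3 Ω
Step 3 — With open output, the series arm Z2 and the output shunt Z3 appear in series to ground: Z2 + Z3 = 0 + j110.4 Ω.
Step 4 — Parallel with input shunt Z1: Z_in = Z1 || (Z2 + Z3) = 0 - j72.41 Ω = 72.41∠-90.0° Ω.
Step 5 — Source phasor: V = 69∠68.2° V = 25.62 + j64.07 V.
Step 6 — Ohm's law: I = V / Z_total = (25.62 + j64.07) / (0 - j72.41) = -0.8847 + j0.3539 A.
Step 7 — Convert to polar: |I| = 0.9529 A, ∠I = 158.2°.

I = 0.9529∠158.2° A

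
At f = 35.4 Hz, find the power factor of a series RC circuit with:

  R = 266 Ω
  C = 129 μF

Step 1 — Angular frequency: ω = 2π·f = 2π·35.4 = 222.4 rad/s.
Step 2 — Component impedances:
  R: Z = R = 266 Ω
  C: Z = 1/(jωC) = -j/(ω·C) = 0 - j34.85 Ω
Step 3 — Series combination: Z_total = R + C = 266 - j34.85 Ω = 268.3∠-7.5° Ω.
Step 4 — Power factor: PF = cos(φ) = Re(Z)/|Z| = 266/268.27 = 0.9915.
Step 5 — Type: Im(Z) = -34.85 ⇒ leading (phase φ = -7.5°).

PF = 0.9915 (leading, φ = -7.5°)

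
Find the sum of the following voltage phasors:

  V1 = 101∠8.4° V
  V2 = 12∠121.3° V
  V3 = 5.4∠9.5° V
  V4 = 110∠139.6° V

Step 1 — Convert each phasor to rectangular form:
  V1 = 101·(cos(8.4°) + j·sin(8.4°)) = 99.92 + j14.75 V
  V2 = 12·(cos(121.3°) + j·sin(121.3°)) = -6.234 + j10.25 V
  V3 = 5.4·(cos(9.5°) + j·sin(9.5°)) = 5.326 + j0.8913 V
  V4 = 110·(cos(139.6°) + j·sin(139.6°)) = -83.77 + j71.29 V
Step 2 — Sum components: V_total = 15.24 + j97.19 V.
Step 3 — Convert to polar: |V_total| = 98.38 V, ∠V_total = 81.1°.

V_total = 98.38∠81.1° V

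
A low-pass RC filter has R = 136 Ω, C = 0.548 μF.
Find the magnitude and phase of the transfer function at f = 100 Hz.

Step 1 — Angular frequency: ω = 2π·100 = 628.3 rad/s.
Step 2 — Transfer function: H(jω) = 1/(1 + jωRC).
Step 3 — Denominator: 1 + jωRC = 1 + j·628.3·136·5.48e-07 = 1 + j0.04683.
Step 4 — H = 0.9978 - j0.04672.
Step 5 — Magnitude: |H| = 0.9989 (-0.0 dB); phase: φ = -2.7°.

|H| = 0.9989 (-0.0 dB), φ = -2.7°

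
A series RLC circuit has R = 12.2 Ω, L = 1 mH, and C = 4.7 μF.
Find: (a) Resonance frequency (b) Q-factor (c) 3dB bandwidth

Step 1 — Resonance: ω₀ = 1/√(LC) = 1/√(0.001·4.7e-06) = 1.459e+04 rad/s.
Step 2 — f₀ = ω₀/(2π) = 2322 Hz.
Step 3 — Series Q: Q = ω₀L/R = 1.459e+04·0.001/12.2 = 1.196.
Step 4 — Bandwidth: Δω = ω₀/Q = 1.22e+04 rad/s; BW = Δω/(2π) = 1942 Hz.

(a) f₀ = 2322 Hz  (b) Q = 1.196  (c) BW = 1942 Hz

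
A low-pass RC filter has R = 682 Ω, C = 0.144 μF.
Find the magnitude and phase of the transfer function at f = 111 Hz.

Step 1 — Angular frequency: ω = 2π·111 = 697.4 rad/s.
Step 2 — Transfer function: H(jω) = 1/(1 + jωRC).
Step 3 — Denominator: 1 + jωRC = 1 + j·697.4·682·1.44e-07 = 1 + j0.06849.
Step 4 — H = 0.9953 - j0.06817.
Step 5 — Magnitude: |H| = 0.9977 (-0.0 dB); phase: φ = -3.9°.

|H| = 0.9977 (-0.0 dB), φ = -3.9°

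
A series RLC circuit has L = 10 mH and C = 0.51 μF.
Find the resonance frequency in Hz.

Step 1 — Resonance condition Im(Z)=0 gives ω₀ = 1/√(LC).
Step 2 — ω₀ = 1/√(0.01·5.1e-07) = 1.4e+04 rad/s.
Step 3 — f₀ = ω₀/(2π) = 2229 Hz.

f₀ = 2229 Hz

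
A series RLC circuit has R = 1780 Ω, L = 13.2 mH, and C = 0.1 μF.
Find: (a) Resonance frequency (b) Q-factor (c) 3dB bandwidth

Step 1 — Resonance: ω₀ = 1/√(LC) = 1/√(0.0132·1e-07) = 2.752e+04 rad/s.
Step 2 — f₀ = ω₀/(2π) = 4381 Hz.
Step 3 — Series Q: Q = ω₀L/R = 2.752e+04·0.0132/1780 = 0.2041.
Step 4 — Bandwidth: Δω = ω₀/Q = 1.348e+05 rad/s; BW = Δω/(2π) = 2.146e+04 Hz.

(a) f₀ = 4381 Hz  (b) Q = 0.2041  (c) BW = 2.146e+04 Hz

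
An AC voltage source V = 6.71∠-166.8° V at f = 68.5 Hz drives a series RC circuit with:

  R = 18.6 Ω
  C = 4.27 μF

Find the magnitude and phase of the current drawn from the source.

Step 1 — Angular frequency: ω = 2π·f = 2π·68.5 = 430.4 rad/s.
Step 2 — Component impedances:
  R: Z = R = 18.6 Ω
  C: Z = 1/(jωC) = -j/(ω·C) = 0 - j544.1 Ω
Step 3 — Series combination: Z_total = R + C = 18.6 - j544.1 Ω = 544.4∠-88.0° Ω.
Step 4 — Source phasor: V = 6.71∠-166.8° V = -6.533 - j1.532 V.
Step 5 — Ohm's law: I = V / Z_total = (-6.533 - j1.532) / (18.6 - j544.1) = 0.002403 - j0.01209 A.
Step 6 — Convert to polar: |I| = 0.01232 A, ∠I = -78.8°.

I = 0.01232∠-78.8° A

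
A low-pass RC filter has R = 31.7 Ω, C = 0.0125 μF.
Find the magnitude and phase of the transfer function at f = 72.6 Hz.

Step 1 — Angular frequency: ω = 2π·72.6 = 456.2 rad/s.
Step 2 — Transfer function: H(jω) = 1/(1 + jωRC).
Step 3 — Denominator: 1 + jωRC = 1 + j·456.2·31.7·1.25e-08 = 1 + j0.0001808.
Step 4 — H = 1 - j0.0001808.
Step 5 — Magnitude: |H| = 1 (-0.0 dB); phase: φ = -0.0°.

|H| = 1 (-0.0 dB), φ = -0.0°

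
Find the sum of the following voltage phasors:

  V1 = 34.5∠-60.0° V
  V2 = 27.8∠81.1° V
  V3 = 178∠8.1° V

Step 1 — Convert each phasor to rectangular form:
  V1 = 34.5·(cos(-60.0°) + j·sin(-60.0°)) = 17.25 - j29.88 V
  V2 = 27.8·(cos(81.1°) + j·sin(81.1°)) = 4.301 + j27.47 V
  V3 = 178·(cos(8.1°) + j·sin(8.1°)) = 176.2 + j25.08 V
Step 2 — Sum components: V_total = 197.8 + j22.67 V.
Step 3 — Convert to polar: |V_total| = 199.1 V, ∠V_total = 6.5°.

V_total = 199.1∠6.5° V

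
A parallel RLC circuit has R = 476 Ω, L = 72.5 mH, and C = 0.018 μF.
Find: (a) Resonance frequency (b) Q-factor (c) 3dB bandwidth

Step 1 — Resonance: ω₀ = 1/√(LC) = 1/√(0.0725·1.8e-08) = 2.768e+04 rad/s.
Step 2 — f₀ = ω₀/(2π) = 4406 Hz.
Step 3 — Parallel Q: Q = R/(ω₀L) = 476/(2.768e+04·0.0725) = 0.2372.
Step 4 — Bandwidth: Δω = ω₀/Q = 1.167e+05 rad/s; BW = Δω/(2π) = 1.858e+04 Hz.

(a) f₀ = 4406 Hz  (b) Q = 0.2372  (c) BW = 1.858e+04 Hz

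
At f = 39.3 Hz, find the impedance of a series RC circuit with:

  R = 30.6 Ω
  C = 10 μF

Step 1 — Angular frequency: ω = 2π·f = 2π·39.3 = 246.9 rad/s.
Step 2 — Component impedances:
  R: Z = R = 30.6 Ω
  C: Z = 1/(jωC) = -j/(ω·C) = 0 - j405 Ω
Step 3 — Series combination: Z_total = R + C = 30.6 - j405 Ω = 406.1∠-85.7° Ω.

Z = 30.6 - j405 Ω = 406.1∠-85.7° Ω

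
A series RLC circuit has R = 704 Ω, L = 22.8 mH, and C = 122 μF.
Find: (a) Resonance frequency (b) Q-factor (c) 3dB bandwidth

Step 1 — Resonance: ω₀ = 1/√(LC) = 1/√(0.0228·0.000122) = 599.6 rad/s.
Step 2 — f₀ = ω₀/(2π) = 95.43 Hz.
Step 3 — Series Q: Q = ω₀L/R = 599.6·0.0228/704 = 0.01942.
Step 4 — Bandwidth: Δω = ω₀/Q = 3.088e+04 rad/s; BW = Δω/(2π) = 4914 Hz.

(a) f₀ = 95.43 Hz  (b) Q = 0.01942  (c) BW = 4914 Hz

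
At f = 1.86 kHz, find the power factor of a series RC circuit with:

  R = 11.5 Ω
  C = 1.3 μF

Step 1 — Angular frequency: ω = 2π·f = 2π·1860 = 1.169e+04 rad/s.
Step 2 — Component impedances:
  R: Z = R = 11.5 Ω
  C: Z = 1/(jωC) = -j/(ω·C) = 0 - j65.82 Ω
Step 3 — Series combination: Z_total = R + C = 11.5 - j65.82 Ω = 66.82∠-80.1° Ω.
Step 4 — Power factor: PF = cos(φ) = Re(Z)/|Z| = 11.5/66.82 = 0.1721.
Step 5 — Type: Im(Z) = -65.82 ⇒ leading (phase φ = -80.1°).

PF = 0.1721 (leading, φ = -80.1°)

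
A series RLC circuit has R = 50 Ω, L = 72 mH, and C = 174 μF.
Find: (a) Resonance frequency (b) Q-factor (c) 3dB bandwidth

Step 1 — Resonance: ω₀ = 1/√(LC) = 1/√(0.072·0.000174) = 282.5 rad/s.
Step 2 — f₀ = ω₀/(2π) = 44.97 Hz.
Step 3 — Series Q: Q = ω₀L/R = 282.5·0.072/50 = 0.4068.
Step 4 — Bandwidth: Δω = ω₀/Q = 694.4 rad/s; BW = Δω/(2π) = 110.5 Hz.

(a) f₀ = 44.97 Hz  (b) Q = 0.4068  (c) BW = 110.5 Hz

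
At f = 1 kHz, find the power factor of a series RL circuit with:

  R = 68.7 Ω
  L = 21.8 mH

Step 1 — Angular frequency: ω = 2π·f = 2π·1000 = 6283 rad/s.
Step 2 — Component impedances:
  R: Z = R = 68.7 Ω
  L: Z = jωL = j·6283·0.0218 = 0 + j137 Ω
Step 3 — Series combination: Z_total = R + L = 68.7 + j137 Ω = 153.2∠63.4° Ω.
Step 4 — Power factor: PF = cos(φ) = Re(Z)/|Z| = 68.7/153.24 = 0.4483.
Step 5 — Type: Im(Z) = 137 ⇒ lagging (phase φ = 63.4°).

PF = 0.4483 (lagging, φ = 63.4°)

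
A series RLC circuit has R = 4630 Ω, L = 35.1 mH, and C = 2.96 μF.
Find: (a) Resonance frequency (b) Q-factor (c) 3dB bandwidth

Step 1 — Resonance condition Im(Z)=0 gives ω₀ = 1/√(LC).
Step 2 — ω₀ = 1/√(0.0351·2.96e-06) = 3102 rad/s.
Step 3 — f₀ = ω₀/(2π) = 493.8 Hz.
Step 4 — Series Q: Q = ω₀L/R = 3102·0.0351/4630 = 0.02352.
Step 5 — 3dB bandwidth: Δω = ω₀/Q = 1.319e+05 rad/s; BW = Δω/(2π) = 2.099e+04 Hz.

(a) f₀ = 493.8 Hz  (b) Q = 0.02352  (c) BW = 2.099e+04 Hz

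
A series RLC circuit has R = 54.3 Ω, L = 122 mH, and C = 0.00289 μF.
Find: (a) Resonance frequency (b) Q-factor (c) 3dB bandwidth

Step 1 — Resonance: ω₀ = 1/√(LC) = 1/√(0.122·2.89e-09) = 5.326e+04 rad/s.
Step 2 — f₀ = ω₀/(2π) = 8476 Hz.
Step 3 — Series Q: Q = ω₀L/R = 5.326e+04·0.122/54.3 = 119.7.
Step 4 — Bandwidth: Δω = ω₀/Q = 445.1 rad/s; BW = Δω/(2π) = 70.84 Hz.

(a) f₀ = 8476 Hz  (b) Q = 119.7  (c) BW = 70.84 Hz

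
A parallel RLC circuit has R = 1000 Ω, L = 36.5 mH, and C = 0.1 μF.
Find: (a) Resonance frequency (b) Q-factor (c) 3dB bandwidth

Step 1 — Resonance: ω₀ = 1/√(LC) = 1/√(0.0365·1e-07) = 1.655e+04 rad/s.
Step 2 — f₀ = ω₀/(2π) = 2634 Hz.
Step 3 — Parallel Q: Q = R/(ω₀L) = 1000/(1.655e+04·0.0365) = 1.655.
Step 4 — Bandwidth: Δω = ω₀/Q = 1e+04 rad/s; BW = Δω/(2π) = 1592 Hz.

(a) f₀ = 2634 Hz  (b) Q = 1.655  (c) BW = 1592 Hz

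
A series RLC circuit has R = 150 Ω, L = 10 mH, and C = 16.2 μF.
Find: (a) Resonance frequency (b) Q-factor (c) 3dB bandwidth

Step 1 — Resonance condition Im(Z)=0 gives ω₀ = 1/√(LC).
Step 2 — ω₀ = 1/√(0.01·1.62e-05) = 2485 rad/s.
Step 3 — f₀ = ω₀/(2π) = 395.4 Hz.
Step 4 — Series Q: Q = ω₀L/R = 2485·0.01/150 = 0.1656.
Step 5 — 3dB bandwidth: Δω = ω₀/Q = 1.5e+04 rad/s; BW = Δω/(2π) = 2387 Hz.

(a) f₀ = 395.4 Hz  (b) Q = 0.1656  (c) BW = 2387 Hz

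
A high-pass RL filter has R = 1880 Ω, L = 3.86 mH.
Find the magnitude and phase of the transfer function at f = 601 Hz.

Step 1 — Angular frequency: ω = 2π·601 = 3776 rad/s.
Step 2 — Transfer function: H(jω) = jωL/(R + jωL).
Step 3 — Numerator jωL = j·14.58; denominator R + jωL = 1880 + j14.58.
Step 4 — H = 6.011e-05 + j0.007753.
Step 5 — Magnitude: |H| = 0.007753 (-42.2 dB); phase: φ = 89.6°.

|H| = 0.007753 (-42.2 dB), φ = 89.6°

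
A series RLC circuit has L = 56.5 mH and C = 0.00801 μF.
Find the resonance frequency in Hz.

Step 1 — Resonance condition Im(Z)=0 gives ω₀ = 1/√(LC).
Step 2 — ω₀ = 1/√(0.0565·8.01e-09) = 4.701e+04 rad/s.
Step 3 — f₀ = ω₀/(2π) = 7481 Hz.

f₀ = 7481 Hz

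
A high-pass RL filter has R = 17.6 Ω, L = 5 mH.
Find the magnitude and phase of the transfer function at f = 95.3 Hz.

Step 1 — Angular frequency: ω = 2π·95.3 = 598.8 rad/s.
Step 2 — Transfer function: H(jω) = jωL/(R + jωL).
Step 3 — Numerator jωL = j·2.994; denominator R + jωL = 17.6 + j2.994.
Step 4 — H = 0.02812 + j0.1653.
Step 5 — Magnitude: |H| = 0.1677 (-15.5 dB); phase: φ = 80.3°.

|H| = 0.1677 (-15.5 dB), φ = 80.3°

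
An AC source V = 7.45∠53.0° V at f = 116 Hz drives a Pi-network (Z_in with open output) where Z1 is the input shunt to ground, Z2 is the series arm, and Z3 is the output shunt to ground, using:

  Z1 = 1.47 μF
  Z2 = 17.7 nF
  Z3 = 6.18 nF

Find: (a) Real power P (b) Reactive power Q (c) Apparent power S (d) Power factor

Step 1 — Angular frequency: ω = 2π·f = 2π·116 = 728.8 rad/s.
Step 2 — Component impedances:
  Z1: Z = 1/(jωC) = -j/(ω·C) = 0 - j933.4 Ω
  Z2: Z = 1/(jωC) = -j/(ω·C) = 0 - j7.752e+04 Ω
  Z3: Z = 1/(jωC) = -j/(ω·C) = 0 - j2.22e+05 Ω
Step 3 — With open output, the series arm Z2 and the output shunt Z3 appear in series to ground: Z2 + Z3 = 0 - j2.995e+05 Ω.
Step 4 — Parallel with input shunt Z1: Z_in = Z1 || (Z2 + Z3) = 0 - j930.5 Ω = 930.5∠-90.0° Ω.
Step 5 — Source phasor: V = 7.45∠53.0° V = 4.484 + j5.95 V.
Step 6 — Current: I = V / Z = -0.006395 + j0.004819 A = 0.008007∠143.0° A.
Step 7 — Complex power: S = V·I* = 0 - j0.05965 VA.
Step 8 — Real power: P = Re(S) = 0 W.
Step 9 — Reactive power: Q = Im(S) = -0.05965 VAR.
Step 10 — Apparent power: |S| = 0.05965 VA.
Step 11 — Power factor: PF = P/|S| = 0 (leading).

(a) P = 0 W  (b) Q = -0.05965 VAR  (c) S = 0.05965 VA  (d) PF = 0 (leading)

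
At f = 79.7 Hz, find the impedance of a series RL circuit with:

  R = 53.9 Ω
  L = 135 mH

Step 1 — Angular frequency: ω = 2π·f = 2π·79.7 = 500.8 rad/s.
Step 2 — Component impedances:
  R: Z = R = 53.9 Ω
  L: Z = jωL = j·500.8·0.135 = 0 + j67.6 Ω
Step 3 — Series combination: Z_total = R + L = 53.9 + j67.6 Ω = 86.46∠51.4° Ω.

Z = 53.9 + j67.6 Ω = 86.46∠51.4° Ω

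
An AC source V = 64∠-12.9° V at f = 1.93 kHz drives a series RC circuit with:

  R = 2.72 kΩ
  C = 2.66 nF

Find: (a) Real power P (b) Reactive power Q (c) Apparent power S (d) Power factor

Step 1 — Angular frequency: ω = 2π·f = 2π·1930 = 1.213e+04 rad/s.
Step 2 — Component impedances:
  R: Z = R = 2720 Ω
  C: Z = 1/(jωC) = -j/(ω·C) = 0 - j3.1e+04 Ω
Step 3 — Series combination: Z_total = R + C = 2720 - j3.1e+04 Ω = 3.112e+04∠-85.0° Ω.
Step 4 — Source phasor: V = 64∠-12.9° V = 62.38 - j14.29 V.
Step 5 — Current: I = V / Z = 0.0006326 + j0.001957 A = 0.002057∠72.1° A.
Step 6 — Complex power: S = V·I* = 0.0115 - j0.1311 VA.
Step 7 — Real power: P = Re(S) = 0.0115 W.
Step 8 — Reactive power: Q = Im(S) = -0.1311 VAR.
Step 9 — Apparent power: |S| = 0.1316 VA.
Step 10 — Power factor: PF = P/|S| = 0.0874 (leading).

(a) P = 0.0115 W  (b) Q = -0.1311 VAR  (c) S = 0.1316 VA  (d) PF = 0.0874 (leading)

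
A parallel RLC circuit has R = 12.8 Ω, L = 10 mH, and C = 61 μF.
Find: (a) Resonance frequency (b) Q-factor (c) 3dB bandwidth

Step 1 — Resonance: ω₀ = 1/√(LC) = 1/√(0.01·6.1e-05) = 1280 rad/s.
Step 2 — f₀ = ω₀/(2π) = 203.8 Hz.
Step 3 — Parallel Q: Q = R/(ω₀L) = 12.8/(1280·0.01) = 0.9997.
Step 4 — Bandwidth: Δω = ω₀/Q = 1281 rad/s; BW = Δω/(2π) = 203.8 Hz.

(a) f₀ = 203.8 Hz  (b) Q = 0.9997  (c) BW = 203.8 Hz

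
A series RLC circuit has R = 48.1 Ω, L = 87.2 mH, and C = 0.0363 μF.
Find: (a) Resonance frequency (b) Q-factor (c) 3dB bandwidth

Step 1 — Resonance: ω₀ = 1/√(LC) = 1/√(0.0872·3.63e-08) = 1.777e+04 rad/s.
Step 2 — f₀ = ω₀/(2π) = 2829 Hz.
Step 3 — Series Q: Q = ω₀L/R = 1.777e+04·0.0872/48.1 = 32.22.
Step 4 — Bandwidth: Δω = ω₀/Q = 551.6 rad/s; BW = Δω/(2π) = 87.79 Hz.

(a) f₀ = 2829 Hz  (b) Q = 32.22  (c) BW = 87.79 Hz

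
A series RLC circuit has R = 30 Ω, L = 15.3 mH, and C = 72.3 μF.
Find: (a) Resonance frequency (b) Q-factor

Step 1 — Resonance condition Im(Z)=0 gives ω₀ = 1/√(LC).
Step 2 — ω₀ = 1/√(0.0153·7.23e-05) = 950.8 rad/s.
Step 3 — f₀ = ω₀/(2π) = 151.3 Hz.
Step 4 — Series Q: Q = ω₀L/R = 950.8·0.0153/30 = 0.4849.

(a) f₀ = 151.3 Hz  (b) Q = 0.4849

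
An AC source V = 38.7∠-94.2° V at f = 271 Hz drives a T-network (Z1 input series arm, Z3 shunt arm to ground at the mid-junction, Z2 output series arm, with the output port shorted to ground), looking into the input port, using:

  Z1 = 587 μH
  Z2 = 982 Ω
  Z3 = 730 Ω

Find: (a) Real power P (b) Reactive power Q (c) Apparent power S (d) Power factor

Step 1 — Angular frequency: ω = 2π·f = 2π·271 = 1703 rad/s.
Step 2 — Component impedances:
  Z1: Z = jωL = j·1703·0.000587 = 0 + j0.9995 Ω
  Z2: Z = R = 982 Ω
  Z3: Z = R = 730 Ω
Step 3 — With the output port shorted to ground, the output series arm Z2 runs from the junction to ground; the shunt arm Z3 also runs from the junction to ground. They appear in parallel: Z3 || Z2 = 418.7 Ω.
Step 4 — Series with input arm Z1: Z_in = Z1 + (Z3 || Z2) = 418.7 + j0.9995 Ω = 418.7∠0.1° Ω.
Step 5 — Source phasor: V = 38.7∠-94.2° V = -2.834 - j38.6 V.
Step 6 — Current: I = V / Z = -0.006989 - j0.09216 A = 0.09242∠-94.3° A.
Step 7 — Complex power: S = V·I* = 3.577 + j0.008538 VA.
Step 8 — Real power: P = Re(S) = 3.577 W.
Step 9 — Reactive power: Q = Im(S) = 0.008538 VAR.
Step 10 — Apparent power: |S| = 3.577 VA.
Step 11 — Power factor: PF = P/|S| = 1 (lagging).

(a) P = 3.577 W  (b) Q = 0.008538 VAR  (c) S = 3.577 VA  (d) PF = 1 (lagging)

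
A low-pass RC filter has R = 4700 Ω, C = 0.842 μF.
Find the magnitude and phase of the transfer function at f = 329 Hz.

Step 1 — Angular frequency: ω = 2π·329 = 2067 rad/s.
Step 2 — Transfer function: H(jω) = 1/(1 + jωRC).
Step 3 — Denominator: 1 + jωRC = 1 + j·2067·4700·8.42e-07 = 1 + j8.181.
Step 4 — H = 0.01472 - j0.1204.
Step 5 — Magnitude: |H| = 0.1213 (-18.3 dB); phase: φ = -83.0°.

|H| = 0.1213 (-18.3 dB), φ = -83.0°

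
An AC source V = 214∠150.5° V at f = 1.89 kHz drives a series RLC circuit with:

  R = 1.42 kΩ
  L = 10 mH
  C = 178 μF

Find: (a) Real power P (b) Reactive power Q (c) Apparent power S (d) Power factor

Step 1 — Angular frequency: ω = 2π·f = 2π·1890 = 1.188e+04 rad/s.
Step 2 — Component impedances:
  R: Z = R = 1420 Ω
  L: Z = jωL = j·1.188e+04·0.01 = 0 + j118.8 Ω
  C: Z = 1/(jωC) = -j/(ω·C) = 0 - j0.4731 Ω
Step 3 — Series combination: Z_total = R + L + C = 1420 + j118.3 Ω = 1425∠4.8° Ω.
Step 4 — Source phasor: V = 214∠150.5° V = -186.3 + j105.4 V.
Step 5 — Current: I = V / Z = -0.1241 + j0.08455 A = 0.1502∠145.7° A.
Step 6 — Complex power: S = V·I* = 32.03 + j2.668 VA.
Step 7 — Real power: P = Re(S) = 32.03 W.
Step 8 — Reactive power: Q = Im(S) = 2.668 VAR.
Step 9 — Apparent power: |S| = 32.14 VA.
Step 10 — Power factor: PF = P/|S| = 0.9965 (lagging).

(a) P = 32.03 W  (b) Q = 2.668 VAR  (c) S = 32.14 VA  (d) PF = 0.9965 (lagging)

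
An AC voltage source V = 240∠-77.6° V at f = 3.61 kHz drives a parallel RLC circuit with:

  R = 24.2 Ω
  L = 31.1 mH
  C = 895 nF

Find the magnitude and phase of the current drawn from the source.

Step 1 — Angular frequency: ω = 2π·f = 2π·3610 = 2.268e+04 rad/s.
Step 2 — Component impedances:
  R: Z = R = 24.2 Ω
  L: Z = jωL = j·2.268e+04·0.0311 = 0 + j705.4 Ω
  C: Z = 1/(jωC) = -j/(ω·C) = 0 - j49.26 Ω
Step 3 — Parallel combination: 1/Z_total = 1/R + 1/L + 1/C; Z_total = 20.02 - j9.148 Ω = 22.01∠-24.6° Ω.
Step 4 — Source phasor: V = 240∠-77.6° V = 51.54 - j234.4 V.
Step 5 — Ohm's law: I = V / Z_total = (51.54 - j234.4) / (20.02 - j9.148) = 6.556 - j8.713 A.
Step 6 — Convert to polar: |I| = 10.9 A, ∠I = -53.0°.

I = 10.9∠-53.0° A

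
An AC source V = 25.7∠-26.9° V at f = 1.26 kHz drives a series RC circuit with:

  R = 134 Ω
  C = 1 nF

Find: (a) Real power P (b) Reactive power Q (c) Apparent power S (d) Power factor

Step 1 — Angular frequency: ω = 2π·f = 2π·1260 = 7917 rad/s.
Step 2 — Component impedances:
  R: Z = R = 134 Ω
  C: Z = 1/(jωC) = -j/(ω·C) = 0 - j1.263e+05 Ω
Step 3 — Series combination: Z_total = R + C = 134 - j1.263e+05 Ω = 1.263e+05∠-89.9° Ω.
Step 4 — Source phasor: V = 25.7∠-26.9° V = 22.92 - j11.63 V.
Step 5 — Current: I = V / Z = 9.225e-05 + j0.0001813 A = 0.0002035∠63.0° A.
Step 6 — Complex power: S = V·I* = 5.547e-06 - j0.005229 VA.
Step 7 — Real power: P = Re(S) = 5.547e-06 W.
Step 8 — Reactive power: Q = Im(S) = -0.005229 VAR.
Step 9 — Apparent power: |S| = 0.005229 VA.
Step 10 — Power factor: PF = P/|S| = 0.001061 (leading).

(a) P = 5.547e-06 W  (b) Q = -0.005229 VAR  (c) S = 0.005229 VA  (d) PF = 0.001061 (leading)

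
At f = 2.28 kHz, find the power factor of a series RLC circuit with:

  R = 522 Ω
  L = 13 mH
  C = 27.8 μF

Step 1 — Angular frequency: ω = 2π·f = 2π·2280 = 1.433e+04 rad/s.
Step 2 — Component impedances:
  R: Z = R = 522 Ω
  L: Z = jωL = j·1.433e+04·0.013 = 0 + j186.2 Ω
  C: Z = 1/(jωC) = -j/(ω·C) = 0 - j2.511 Ω
Step 3 — Series combination: Z_total = R + L + C = 522 + j183.7 Ω = 553.4∠19.4° Ω.
Step 4 — Power factor: PF = cos(φ) = Re(Z)/|Z| = 522/553.4 = 0.9433.
Step 5 — Type: Im(Z) = 183.7 ⇒ lagging (phase φ = 19.4°).

PF = 0.9433 (lagging, φ = 19.4°)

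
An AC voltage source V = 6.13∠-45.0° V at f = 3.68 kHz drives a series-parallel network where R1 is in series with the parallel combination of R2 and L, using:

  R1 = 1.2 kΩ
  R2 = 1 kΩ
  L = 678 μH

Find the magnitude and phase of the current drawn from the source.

Step 1 — Angular frequency: ω = 2π·f = 2π·3680 = 2.312e+04 rad/s.
Step 2 — Component impedances:
  R1: Z = R = 1200 Ω
  R2: Z = R = 1000 Ω
  L: Z = jωL = j·2.312e+04·0.000678 = 0 + j15.68 Ω
Step 3 — Parallel branch: R2 || L = 1/(1/R2 + 1/L) = 0.2457 + j15.67 Ω.
Step 4 — Series with R1: Z_total = R1 + (R2 || L) = 1200 + j15.67 Ω = 1200∠0.7° Ω.
Step 5 — Source phasor: V = 6.13∠-45.0° V = 4.335 - j4.335 V.
Step 6 — Ohm's law: I = V / Z_total = (4.335 - j4.335) / (1200 + j15.67) = 0.003564 - j0.003658 A.
Step 7 — Convert to polar: |I| = 0.005107 A, ∠I = -45.7°.

I = 0.005107∠-45.7° A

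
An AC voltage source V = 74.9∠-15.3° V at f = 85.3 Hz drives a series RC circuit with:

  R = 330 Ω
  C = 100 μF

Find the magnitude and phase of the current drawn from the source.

Step 1 — Angular frequency: ω = 2π·f = 2π·85.3 = 536 rad/s.
Step 2 — Component impedances:
  R: Z = R = 330 Ω
  C: Z = 1/(jωC) = -j/(ω·C) = 0 - j18.66 Ω
Step 3 — Series combination: Z_total = R + C = 330 - j18.66 Ω = 330.5∠-3.2° Ω.
Step 4 — Source phasor: V = 74.9∠-15.3° V = 72.25 - j19.76 V.
Step 5 — Ohm's law: I = V / Z_total = (72.25 - j19.76) / (330 - j18.66) = 0.2216 - j0.04736 A.
Step 6 — Convert to polar: |I| = 0.2266 A, ∠I = -12.1°.

I = 0.2266∠-12.1° A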